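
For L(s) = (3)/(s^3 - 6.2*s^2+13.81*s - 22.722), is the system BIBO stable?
Denominator: s^3 - 6.2*s^2 + 13.81*s - 22.722 = (s - 4.2)(s^2 - 2*s + 5.41). Poles: 1 + 2.1j, 1 - 2.1j, 4.2. All Re(p)<0: No (unstable)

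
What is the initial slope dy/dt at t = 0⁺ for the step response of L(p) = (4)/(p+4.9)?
IVT: y'(0⁺) = lim_{p→∞} p²·Y(p) = lim_{p→∞} p·L(p).
deg(num) = 0, deg(den) = 1, relative degree = 1, so p·L(p) → (leading num)/(leading den) = 4/1 = 4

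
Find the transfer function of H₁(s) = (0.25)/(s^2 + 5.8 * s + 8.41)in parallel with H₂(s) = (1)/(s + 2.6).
Parallel: H = H₁ + H₂ = (n₁·d₂ + n₂·d₁)/(d₁·d₂).
n₁·d₂ = 0.25*s + 0.65. n₂·d₁ = s^2 + 5.8*s + 8.41. Sum = s^2 + 6.05*s + 9.06. d₁·d₂ = s^3 + 8.4*s^2 + 23.49*s + 21.866.
H(s) = (s^2 + 6.05*s + 9.06)/(s^3 + 8.4*s^2 + 23.49*s + 21.866)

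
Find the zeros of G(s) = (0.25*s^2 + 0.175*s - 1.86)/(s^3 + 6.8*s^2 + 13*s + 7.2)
Set numerator = 0: 0.25*s^2 + 0.175*s - 1.86 = 0.25*(s - 2.4)(s + 3.1) = 0 → Zeros: -3.1, 2.4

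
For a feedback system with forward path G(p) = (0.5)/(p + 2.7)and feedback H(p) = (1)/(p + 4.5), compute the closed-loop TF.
Closed-loop T = G/(1+GH).
Numerator: G_num * H_den = 0.5*p + 2.25.
Denominator: G_den * H_den + G_num * H_num = (p^2 + 7.2*p + 12.15) + (0.5) = p^2 + 7.2*p + 12.65.
T(p) = (0.5*p + 2.25)/(p^2 + 7.2*p + 12.65)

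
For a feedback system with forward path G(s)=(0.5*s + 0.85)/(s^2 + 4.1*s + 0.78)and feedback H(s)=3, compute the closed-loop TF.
Closed-loop T = G/(1+GH).
Numerator: G_num * H_den = 0.5*s + 0.85.
Denominator: G_den * H_den + G_num * H_num = (s^2 + 4.1*s + 0.78) + (1.5*s + 2.55) = s^2 + 5.6*s + 3.33.
T(s) = (0.5*s + 0.85)/(s^2 + 5.6*s + 3.33)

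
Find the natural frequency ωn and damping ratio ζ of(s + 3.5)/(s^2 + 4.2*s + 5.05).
Underdamped: complex pole -2.1 + 0.8j. ωn = |pole| = 2.247, ζ = -Re(pole)/ωn = 0.9345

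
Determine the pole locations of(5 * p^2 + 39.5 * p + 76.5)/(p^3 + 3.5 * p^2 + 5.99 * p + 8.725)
Set denominator = 0: p^3 + 3.5*p^2 + 5.99*p + 8.725 = (p + 2.5)(p^2 + p + 3.49) = 0 → Poles: -0.5 + 1.8j, -0.5 - 1.8j, -2.5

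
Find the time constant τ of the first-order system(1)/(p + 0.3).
First-order system: τ = -1/pole. Pole = -0.3. τ = -1/(-0.3) = 3.333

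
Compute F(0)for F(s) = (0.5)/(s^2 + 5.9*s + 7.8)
DC gain = F(0) = num(0)/den(0) = 0.5/7.8 = 0.0641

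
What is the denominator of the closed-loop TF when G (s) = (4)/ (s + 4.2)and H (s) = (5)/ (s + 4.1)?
Characteristic poly = G_den * H_den + G_num * H_num = (s^2 + 8.3*s + 17.22) + (20) = s^2 + 8.3*s + 37.22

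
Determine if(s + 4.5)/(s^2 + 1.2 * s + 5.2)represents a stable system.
Denominator: s^2 + 1.2*s + 5.2. Poles: -0.6 + 2.2j, -0.6 - 2.2j. All Re(p)<0: Yes (stable)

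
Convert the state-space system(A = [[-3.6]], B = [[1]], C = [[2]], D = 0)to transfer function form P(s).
P(s) = C(sI - A)⁻¹B + D.
Characteristic polynomial det(sI - A) = s + 3.6.
Numerator from C·adj(sI-A)·B + D·det(sI-A) = 2.
P(s) = (2)/(s + 3.6)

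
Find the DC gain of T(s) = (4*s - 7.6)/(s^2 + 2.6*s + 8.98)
DC gain = T(0) = num(0)/den(0) = -7.6/8.98 = -0.8463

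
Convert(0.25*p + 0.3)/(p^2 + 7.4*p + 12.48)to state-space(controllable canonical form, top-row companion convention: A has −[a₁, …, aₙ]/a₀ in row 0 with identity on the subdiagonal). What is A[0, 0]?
Reachable canonical form for den = p^2 + 7.4*p + 12.48: top row of A = -[a₁,a₂,...,aₙ]/a₀, ones on the subdiagonal, zeros elsewhere.
A = [[-7.4, -12.48], [1, 0]].
A[0,0] = -7.4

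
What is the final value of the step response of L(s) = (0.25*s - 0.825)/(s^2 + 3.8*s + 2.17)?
FVT: lim_{t→∞} y(t) = lim_{s→0} s*Y(s) where Y(s) = L(s)/s.
= lim_{s→0} L(s) = L(0) = num(0)/den(0) = -0.825/2.17 = -0.3802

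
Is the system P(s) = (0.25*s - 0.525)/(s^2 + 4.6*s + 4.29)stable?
Denominator: s^2 + 4.6*s + 4.29 = (s + 3.3)(s + 1.3). Poles: -1.3, -3.3. All Re(p)<0: Yes (stable)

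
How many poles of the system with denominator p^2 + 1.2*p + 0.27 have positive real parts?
p^2 + 1.2*p + 0.27 = (p + 0.3)(p + 0.9). Poles: -0.3, -0.9. RHP poles (Re>0): 0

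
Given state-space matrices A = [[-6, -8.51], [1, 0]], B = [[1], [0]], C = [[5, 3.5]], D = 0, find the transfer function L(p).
L(p) = C(pI - A)⁻¹B + D.
Characteristic polynomial det(pI - A) = p^2 + 6*p + 8.51.
Numerator from C·adj(pI-A)·B + D·det(pI-A) = 5*p + 3.5.
L(p) = (5*p + 3.5)/(p^2 + 6*p + 8.51)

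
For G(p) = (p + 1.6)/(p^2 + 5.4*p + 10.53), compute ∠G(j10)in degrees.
Substitute p = j*10: G(j10) = 0.0363385 - 0.0898371j.
∠G(j10) = atan2(Im, Re) = atan2(-0.0898371, 0.0363385) = -67.98°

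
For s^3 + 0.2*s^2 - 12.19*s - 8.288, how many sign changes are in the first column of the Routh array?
Routh array:
s^3: [1, -12.19]; s^2: [0.2, -8.288]; s^1: [29.25]; s^0: [-8.288]
First column: [1, 0.2, 29.25, -8.288]. Sign changes = 1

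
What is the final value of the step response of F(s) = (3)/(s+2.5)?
FVT: lim_{t→∞} y(t) = lim_{s→0} s*Y(s) where Y(s) = F(s)/s.
= lim_{s→0} F(s) = F(0) = num(0)/den(0) = 3/2.5 = 1.2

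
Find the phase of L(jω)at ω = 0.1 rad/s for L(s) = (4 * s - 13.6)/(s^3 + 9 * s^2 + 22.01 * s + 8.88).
Substitute s = j*0.1: L(j0.1) = -1.44529 + 0.407239j.
∠L(j0.1) = atan2(Im, Re) = atan2(0.407239, -1.44529) = 164.26°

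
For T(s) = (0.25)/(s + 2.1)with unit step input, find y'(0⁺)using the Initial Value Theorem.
IVT: y'(0⁺) = lim_{s→∞} s²·Y(s) = lim_{s→∞} s·T(s).
deg(num) = 0, deg(den) = 1, relative degree = 1, so s·T(s) → (leading num)/(leading den) = 0.25/1 = 0.25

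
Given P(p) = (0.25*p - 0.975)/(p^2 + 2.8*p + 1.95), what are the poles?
Set denominator = 0: p^2 + 2.8*p + 1.95 = (p + 1.3)(p + 1.5) = 0 → Poles: -1.3, -1.5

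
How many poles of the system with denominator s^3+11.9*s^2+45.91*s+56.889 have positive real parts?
s^3 + 11.9*s^2 + 45.91*s + 56.889 = (s + 4.3)(s + 2.7)(s + 4.9). Poles: -2.7, -4.3, -4.9. RHP poles (Re>0): 0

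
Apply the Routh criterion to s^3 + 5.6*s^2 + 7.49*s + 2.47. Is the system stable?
Routh array:
s^3: [1, 7.49]; s^2: [5.6, 2.47]; s^1: [7.04893]; s^0: [2.47]
First column: [1, 5.6, 7.04893, 2.47]. Sign changes = 0.
Yes, stable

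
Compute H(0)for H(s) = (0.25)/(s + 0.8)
DC gain = H(0) = num(0)/den(0) = 0.25/0.8 = 0.3125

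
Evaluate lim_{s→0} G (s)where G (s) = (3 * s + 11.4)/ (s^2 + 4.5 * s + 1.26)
DC gain = G(0) = num(0)/den(0) = 11.4/1.26 = 9.048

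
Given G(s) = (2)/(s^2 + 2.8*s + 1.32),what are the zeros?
Numerator is a nonzero constant (2) → Zeros: none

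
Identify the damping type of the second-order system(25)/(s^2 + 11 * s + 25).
Standard form: ωn²/(s²+2ζωn·s+ωn²) gives ωn=5, ζ=1.1.
Overdamped (ζ = 1.1 > 1)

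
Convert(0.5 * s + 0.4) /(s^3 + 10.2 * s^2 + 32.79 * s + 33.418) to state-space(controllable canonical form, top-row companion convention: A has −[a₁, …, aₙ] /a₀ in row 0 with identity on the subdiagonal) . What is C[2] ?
Reachable canonical form: C = numerator coefficients (right-aligned, zero-padded to length n).
num = 0.5*s + 0.4, C = [[0, 0.5, 0.4]].
C[2] = 0.4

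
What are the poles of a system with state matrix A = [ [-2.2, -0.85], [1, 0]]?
Eigenvalues solve det(λI - A) = 0.
Characteristic polynomial: λ^2 + 2.2*λ + 0.85 = 0.
Factor: (λ + 1.7)(λ + 0.5) = 0.
Roots: -0.5, -1.7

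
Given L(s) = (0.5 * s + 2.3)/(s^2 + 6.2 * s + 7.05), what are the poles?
Set denominator = 0: s^2 + 6.2*s + 7.05 = (s + 1.5)(s + 4.7) = 0 → Poles: -1.5, -4.7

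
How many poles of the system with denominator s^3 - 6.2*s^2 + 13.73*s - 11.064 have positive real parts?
s^3 - 6.2*s^2 + 13.73*s - 11.064 = (s - 2.4)(s^2 - 3.8*s + 4.61). Poles: 1.9 + 1j, 1.9 - 1j, 2.4. RHP poles (Re>0): 3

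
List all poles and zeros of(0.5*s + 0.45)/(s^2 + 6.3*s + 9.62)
Set denominator = 0: s^2 + 6.3*s + 9.62 = (s + 2.6)(s + 3.7) = 0 → Poles: -2.6, -3.7
Set numerator = 0: 0.5*s + 0.45 = 0 → Zeros: -0.9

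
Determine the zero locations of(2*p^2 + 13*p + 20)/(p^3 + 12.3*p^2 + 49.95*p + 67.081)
Set numerator = 0: 2*p^2 + 13*p + 20 = 2*(p + 4)(p + 2.5) = 0 → Zeros: -2.5, -4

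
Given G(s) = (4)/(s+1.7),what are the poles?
Set denominator = 0: s + 1.7 = 0 → Poles: -1.7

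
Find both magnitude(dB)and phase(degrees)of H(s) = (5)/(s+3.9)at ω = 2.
Substitute s = j*2: H(j2) = 1.0151 - 0.520562j.
|H| = 20*log₁₀(sqrt(Re²+Im²)) = 1.14 dB.
∠H = atan2(Im, Re) = -27.15°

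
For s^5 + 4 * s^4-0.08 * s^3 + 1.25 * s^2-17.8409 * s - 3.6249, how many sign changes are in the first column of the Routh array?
Routh array:
s^5: [1, -0.08, -17.8409]; s^4: [4, 1.25, -3.6249]; s^3: [-0.3925, -16.9347]; s^2: [-171.333, -3.6249]; s^1: [-16.9264]; s^0: [-3.6249]
First column: [1, 4, -0.3925, -171.333, -16.9264, -3.6249]. Sign changes = 1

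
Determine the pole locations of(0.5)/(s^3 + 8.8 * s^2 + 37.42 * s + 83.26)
Set denominator = 0: s^3 + 8.8*s^2 + 37.42*s + 83.26 = (s + 4.6)(s^2 + 4.2*s + 18.1) = 0 → Poles: -2.1 + 3.7j, -2.1 - 3.7j, -4.6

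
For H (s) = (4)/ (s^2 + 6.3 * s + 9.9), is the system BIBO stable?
Denominator: s^2 + 6.3*s + 9.9 = (s + 3)(s + 3.3). Poles: -3, -3.3. All Re(p)<0: Yes (stable)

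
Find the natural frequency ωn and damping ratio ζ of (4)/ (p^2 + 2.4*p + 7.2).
Underdamped: complex pole -1.2 + 2.4j. ωn = |pole| = 2.683, ζ = -Re(pole)/ωn = 0.4472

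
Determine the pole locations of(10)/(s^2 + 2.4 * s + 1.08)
Set denominator = 0: s^2 + 2.4*s + 1.08 = (s + 0.6)(s + 1.8) = 0 → Poles: -0.6, -1.8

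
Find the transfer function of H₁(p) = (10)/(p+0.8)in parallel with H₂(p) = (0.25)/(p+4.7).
Parallel: H = H₁ + H₂ = (n₁·d₂ + n₂·d₁)/(d₁·d₂).
n₁·d₂ = 10*p + 47. n₂·d₁ = 0.25*p + 0.2. Sum = 10.25*p + 47.2. d₁·d₂ = p^2 + 5.5*p + 3.76.
H(p) = (10.25*p + 47.2)/(p^2 + 5.5*p + 3.76)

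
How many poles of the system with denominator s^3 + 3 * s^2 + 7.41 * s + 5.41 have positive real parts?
s^3 + 3*s^2 + 7.41*s + 5.41 = (s + 1)(s^2 + 2*s + 5.41). Poles: -1, -1 + 2.1j, -1 - 2.1j. RHP poles (Re>0): 0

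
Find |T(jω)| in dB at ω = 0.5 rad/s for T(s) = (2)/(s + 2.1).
Substitute s = j*0.5: T(j0.5) = 0.901288 - 0.214592j.
|T(j0.5)| = sqrt(Re² + Im²) = 0.9265.
20*log₁₀(0.9265) = -0.66 dB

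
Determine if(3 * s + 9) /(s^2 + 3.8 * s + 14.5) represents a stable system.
Denominator: s^2 + 3.8*s + 14.5. Poles: -1.9 + 3.3j, -1.9 - 3.3j. All Re(p)<0: Yes (stable)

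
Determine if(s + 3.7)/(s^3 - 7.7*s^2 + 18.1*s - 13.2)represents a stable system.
Denominator: s^3 - 7.7*s^2 + 18.1*s - 13.2 = (s - 1.5)(s - 2.2)(s - 4). Poles: 1.5, 2.2, 4. All Re(p)<0: No (unstable)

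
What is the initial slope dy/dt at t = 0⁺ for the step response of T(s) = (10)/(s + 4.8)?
IVT: y'(0⁺) = lim_{s→∞} s²·Y(s) = lim_{s→∞} s·T(s).
deg(num) = 0, deg(den) = 1, relative degree = 1, so s·T(s) → (leading num)/(leading den) = 10/1 = 10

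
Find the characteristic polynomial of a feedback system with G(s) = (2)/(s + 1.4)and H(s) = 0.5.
Characteristic poly = G_den * H_den + G_num * H_num = (s + 1.4) + (1) = s + 2.4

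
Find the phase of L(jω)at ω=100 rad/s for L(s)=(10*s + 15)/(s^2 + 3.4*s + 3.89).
Substitute s = j*100: L(j100) = 0.00189987 - 0.0999743j.
∠L(j100) = atan2(Im, Re) = atan2(-0.0999743, 0.00189987) = -88.91°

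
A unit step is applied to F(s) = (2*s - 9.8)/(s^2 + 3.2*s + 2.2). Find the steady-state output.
FVT: lim_{t→∞} y(t) = lim_{s→0} s*Y(s) where Y(s) = F(s)/s.
= lim_{s→0} F(s) = F(0) = num(0)/den(0) = -9.8/2.2 = -4.455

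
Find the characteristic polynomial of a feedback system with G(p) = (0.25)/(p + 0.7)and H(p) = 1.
Characteristic poly = G_den * H_den + G_num * H_num = (p + 0.7) + (0.25) = p + 0.95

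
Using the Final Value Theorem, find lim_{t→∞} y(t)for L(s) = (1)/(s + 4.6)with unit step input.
FVT: lim_{t→∞} y(t) = lim_{s→0} s*Y(s) where Y(s) = L(s)/s.
= lim_{s→0} L(s) = L(0) = num(0)/den(0) = 1/4.6 = 0.2174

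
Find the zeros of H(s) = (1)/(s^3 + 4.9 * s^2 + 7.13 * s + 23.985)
Numerator is a nonzero constant (1) → Zeros: none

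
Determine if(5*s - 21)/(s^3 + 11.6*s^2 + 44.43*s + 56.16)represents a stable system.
Denominator: s^3 + 11.6*s^2 + 44.43*s + 56.16 = (s + 4.5)(s + 3.2)(s + 3.9). Poles: -3.2, -3.9, -4.5. All Re(p)<0: Yes (stable)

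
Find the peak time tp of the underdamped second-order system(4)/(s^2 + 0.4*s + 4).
Standard form: ωn²/(s²+2ζωn·s+ωn²) → ωn = 2, ζ = 0.1.
ωd = ωn·√(1-ζ²) = 2·√(1-0.1²) = 1.99.
tp = π/ωd = π/1.99 = 1.579 s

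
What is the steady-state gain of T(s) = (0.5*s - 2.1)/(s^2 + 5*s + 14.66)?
DC gain = T(0) = num(0)/den(0) = -2.1/14.66 = -0.1432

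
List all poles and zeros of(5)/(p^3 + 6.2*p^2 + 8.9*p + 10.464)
Set denominator = 0: p^3 + 6.2*p^2 + 8.9*p + 10.464 = (p + 4.8)(p^2 + 1.4*p + 2.18) = 0 → Poles: -0.7 + 1.3j, -0.7 - 1.3j, -4.8
Numerator is a nonzero constant (5) → Zeros: none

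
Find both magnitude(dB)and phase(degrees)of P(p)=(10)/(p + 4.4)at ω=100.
Substitute p = j*100: P(j100) = 0.0043915 - 0.0998068j.
|P| = 20*log₁₀(sqrt(Re²+Im²)) = -20.01 dB.
∠P = atan2(Im, Re) = -87.48°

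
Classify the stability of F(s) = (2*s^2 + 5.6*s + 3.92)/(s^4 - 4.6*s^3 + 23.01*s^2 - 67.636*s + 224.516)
Denominator: s^4 - 4.6*s^3 + 23.01*s^2 - 67.636*s + 224.516 = (s^2 - 5.8*s + 15.17)(s^2 + 1.2*s + 14.8). Poles: -0.6 + 3.8j, -0.6 - 3.8j, 2.9 + 2.6j, 2.9 - 2.6j. Unstable (2 pole(s) in RHP)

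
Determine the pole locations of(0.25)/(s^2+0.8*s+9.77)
Set denominator = 0: s^2 + 0.8*s + 9.77 = 0 → Poles: -0.4 + 3.1j, -0.4 - 3.1j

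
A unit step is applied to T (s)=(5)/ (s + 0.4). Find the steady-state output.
FVT: lim_{t→∞} y(t) = lim_{s→0} s*Y(s) where Y(s) = T(s)/s.
= lim_{s→0} T(s) = T(0) = num(0)/den(0) = 5/0.4 = 12.5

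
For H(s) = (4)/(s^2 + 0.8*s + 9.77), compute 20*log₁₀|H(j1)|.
Substitute s = j*1: H(j1) = 0.452336 - 0.0412622j.
|H(j1)| = sqrt(Re² + Im²) = 0.4542.
20*log₁₀(0.4542) = -6.85 dB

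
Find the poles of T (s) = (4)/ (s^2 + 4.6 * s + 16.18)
Set denominator = 0: s^2 + 4.6*s + 16.18 = 0 → Poles: -2.3 + 3.3j, -2.3 - 3.3j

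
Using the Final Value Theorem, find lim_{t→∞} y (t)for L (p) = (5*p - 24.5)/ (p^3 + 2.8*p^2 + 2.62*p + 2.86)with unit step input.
FVT: lim_{t→∞} y(t) = lim_{p→0} p*Y(p) where Y(p) = L(p)/p.
= lim_{p→0} L(p) = L(0) = num(0)/den(0) = -24.5/2.86 = -8.566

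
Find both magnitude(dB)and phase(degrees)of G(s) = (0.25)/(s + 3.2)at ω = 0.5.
Substitute s = j*0.5: G(j0.5) = 0.0762631 - 0.0119161j.
|G| = 20*log₁₀(sqrt(Re²+Im²)) = -22.25 dB.
∠G = atan2(Im, Re) = -8.88°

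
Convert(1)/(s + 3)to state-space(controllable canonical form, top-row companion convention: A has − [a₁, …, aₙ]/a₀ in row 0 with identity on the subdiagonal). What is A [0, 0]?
Reachable canonical form for den = s + 3: top row of A = -[a₁,a₂,...,aₙ]/a₀, ones on the subdiagonal, zeros elsewhere.
A = [[-3]].
A[0,0] = -3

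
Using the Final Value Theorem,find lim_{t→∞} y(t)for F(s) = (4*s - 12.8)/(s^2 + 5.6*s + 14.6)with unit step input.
FVT: lim_{t→∞} y(t) = lim_{s→0} s*Y(s) where Y(s) = F(s)/s.
= lim_{s→0} F(s) = F(0) = num(0)/den(0) = -12.8/14.6 = -0.8767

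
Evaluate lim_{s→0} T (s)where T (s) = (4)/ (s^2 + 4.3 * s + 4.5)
DC gain = T(0) = num(0)/den(0) = 4/4.5 = 0.8889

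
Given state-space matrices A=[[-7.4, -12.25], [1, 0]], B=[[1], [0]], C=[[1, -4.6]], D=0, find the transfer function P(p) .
P(p) = C(pI - A)⁻¹B + D.
Characteristic polynomial det(pI - A) = p^2 + 7.4*p + 12.25.
Numerator from C·adj(pI-A)·B + D·det(pI-A) = p - 4.6.
P(p) = (p - 4.6)/(p^2 + 7.4*p + 12.25)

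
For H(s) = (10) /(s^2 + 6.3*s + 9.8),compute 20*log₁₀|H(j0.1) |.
Substitute s = j*0.1: H(j0.1) = 1.01724 - 0.0654607j.
|H(j0.1)| = sqrt(Re² + Im²) = 1.019.
20*log₁₀(1.019) = 0.17 dB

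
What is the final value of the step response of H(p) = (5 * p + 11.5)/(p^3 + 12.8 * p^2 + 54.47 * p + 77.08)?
FVT: lim_{t→∞} y(t) = lim_{p→0} p*Y(p) where Y(p) = H(p)/p.
= lim_{p→0} H(p) = H(0) = num(0)/den(0) = 11.5/77.08 = 0.1492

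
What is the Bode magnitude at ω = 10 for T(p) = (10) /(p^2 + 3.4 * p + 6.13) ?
Substitute p = j*10: T(j10) = -0.0941753 - 0.0341106j.
|T(j10)| = sqrt(Re² + Im²) = 0.1002.
20*log₁₀(0.1002) = -19.99 dB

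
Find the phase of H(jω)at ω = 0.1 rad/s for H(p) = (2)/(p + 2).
Substitute p = j*0.1: H(j0.1) = 0.997506 - 0.0498753j.
∠H(j0.1) = atan2(Im, Re) = atan2(-0.0498753, 0.997506) = -2.86°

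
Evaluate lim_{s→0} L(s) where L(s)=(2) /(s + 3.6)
DC gain = L(0) = num(0)/den(0) = 2/3.6 = 0.5556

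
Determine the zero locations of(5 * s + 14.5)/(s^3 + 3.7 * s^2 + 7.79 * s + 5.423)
Set numerator = 0: 5*s + 14.5 = 0 → Zeros: -2.9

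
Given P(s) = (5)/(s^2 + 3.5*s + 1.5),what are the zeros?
Numerator is a nonzero constant (5) → Zeros: none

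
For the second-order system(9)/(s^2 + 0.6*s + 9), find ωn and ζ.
Standard form: ωn²/(s²+2ζωn·s+ωn²).
const=9=ωn² → ωn=3, s coeff=0.6=2ζωn → ζ=0.1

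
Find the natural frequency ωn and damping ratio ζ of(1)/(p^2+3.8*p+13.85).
Underdamped: complex pole -1.9 + 3.2j. ωn = |pole| = 3.722, ζ = -Re(pole)/ωn = 0.5105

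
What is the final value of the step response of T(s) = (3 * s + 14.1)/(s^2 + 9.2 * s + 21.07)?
FVT: lim_{t→∞} y(t) = lim_{s→0} s*Y(s) where Y(s) = T(s)/s.
= lim_{s→0} T(s) = T(0) = num(0)/den(0) = 14.1/21.07 = 0.6692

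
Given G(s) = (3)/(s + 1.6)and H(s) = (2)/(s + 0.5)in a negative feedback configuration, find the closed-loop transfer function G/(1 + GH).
Closed-loop T = G/(1+GH).
Numerator: G_num * H_den = 3*s + 1.5.
Denominator: G_den * H_den + G_num * H_num = (s^2 + 2.1*s + 0.8) + (6) = s^2 + 2.1*s + 6.8.
T(s) = (3*s + 1.5)/(s^2 + 2.1*s + 6.8)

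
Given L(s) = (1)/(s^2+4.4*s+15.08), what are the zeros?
Numerator is a nonzero constant (1) → Zeros: none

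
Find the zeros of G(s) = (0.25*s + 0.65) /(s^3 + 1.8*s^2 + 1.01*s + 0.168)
Set numerator = 0: 0.25*s + 0.65 = 0 → Zeros: -2.6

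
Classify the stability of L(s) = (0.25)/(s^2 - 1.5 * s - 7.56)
Denominator: s^2 - 1.5*s - 7.56 = (s - 3.6)(s + 2.1). Poles: -2.1, 3.6. Unstable (1 pole(s) in RHP)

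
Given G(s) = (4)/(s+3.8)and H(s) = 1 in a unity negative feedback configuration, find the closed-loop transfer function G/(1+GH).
Closed-loop T = G/(1+GH).
Numerator: G_num * H_den = 4.
Denominator: G_den * H_den + G_num * H_num = (s + 3.8) + (4) = s + 7.8.
T(s) = (4)/(s + 7.8)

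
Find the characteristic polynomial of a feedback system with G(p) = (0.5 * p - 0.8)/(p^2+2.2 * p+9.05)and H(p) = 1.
Characteristic poly = G_den * H_den + G_num * H_num = (p^2 + 2.2*p + 9.05) + (0.5*p - 0.8) = p^2 + 2.7*p + 8.25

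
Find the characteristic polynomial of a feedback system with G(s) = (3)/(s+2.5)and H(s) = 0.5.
Characteristic poly = G_den * H_den + G_num * H_num = (s + 2.5) + (1.5) = s + 4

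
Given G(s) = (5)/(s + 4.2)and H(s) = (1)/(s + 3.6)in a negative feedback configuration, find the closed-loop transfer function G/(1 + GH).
Closed-loop T = G/(1+GH).
Numerator: G_num * H_den = 5*s + 18.
Denominator: G_den * H_den + G_num * H_num = (s^2 + 7.8*s + 15.12) + (5) = s^2 + 7.8*s + 20.12.
T(s) = (5*s + 18)/(s^2 + 7.8*s + 20.12)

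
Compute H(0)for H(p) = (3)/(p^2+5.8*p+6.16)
DC gain = H(0) = num(0)/den(0) = 3/6.16 = 0.487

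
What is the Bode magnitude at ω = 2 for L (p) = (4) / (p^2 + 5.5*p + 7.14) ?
Substitute p = j*2: L(j2) = 0.0959807 - 0.336238j.
|L(j2)| = sqrt(Re² + Im²) = 0.3497.
20*log₁₀(0.3497) = -9.13 dB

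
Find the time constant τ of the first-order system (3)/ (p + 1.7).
First-order system: τ = -1/pole. Pole = -1.7. τ = -1/(-1.7) = 0.5882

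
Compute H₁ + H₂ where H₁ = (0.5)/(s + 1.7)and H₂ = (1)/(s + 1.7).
Parallel: H = H₁ + H₂ = (n₁·d₂ + n₂·d₁)/(d₁·d₂).
n₁·d₂ = 0.5*s + 0.85. n₂·d₁ = s + 1.7. Sum = 1.5*s + 2.55. d₁·d₂ = s^2 + 3.4*s + 2.89.
H(s) = (1.5*s + 2.55)/(s^2 + 3.4*s + 2.89)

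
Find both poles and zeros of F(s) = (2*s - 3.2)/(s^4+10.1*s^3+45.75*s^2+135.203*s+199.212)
Set denominator = 0: s^4 + 10.1*s^3 + 45.75*s^2 + 135.203*s + 199.212 = (s + 3.9)(s + 4)(s^2 + 2.2*s + 12.77) = 0 → Poles: -1.1 + 3.4j, -1.1 - 3.4j, -3.9, -4
Set numerator = 0: 2*s - 3.2 = 0 → Zeros: 1.6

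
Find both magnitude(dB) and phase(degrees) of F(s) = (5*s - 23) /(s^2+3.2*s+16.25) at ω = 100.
Substitute s = j*100: F(j100) = 0.00390494 - 0.0499562j.
|F| = 20*log₁₀(sqrt(Re²+Im²)) = -26.00 dB.
∠F = atan2(Im, Re) = -85.53°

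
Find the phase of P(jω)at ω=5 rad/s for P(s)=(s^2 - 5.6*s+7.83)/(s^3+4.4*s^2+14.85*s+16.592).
Substitute s = j*5: P(j5) = 0.267668 + 0.154332j.
∠P(j5) = atan2(Im, Re) = atan2(0.154332, 0.267668) = 29.97° (principal value).
Summing the individual angle contributions Σ∠(j5 − zᵢ) − Σ∠(j5 − pₖ) over the 2 zero(s) and 3 pole(s), each followed continuously from ω = 0 (DC phase referenced to (−180°, 180°]), gives -330.03°, i.e. the principal value - 360°. Continuous Bode phase = -330.03°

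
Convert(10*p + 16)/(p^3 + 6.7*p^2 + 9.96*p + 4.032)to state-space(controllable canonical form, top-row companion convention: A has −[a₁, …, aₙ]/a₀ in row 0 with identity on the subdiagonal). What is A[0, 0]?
Reachable canonical form for den = p^3 + 6.7*p^2 + 9.96*p + 4.032: top row of A = -[a₁,a₂,...,aₙ]/a₀, ones on the subdiagonal, zeros elsewhere.
A = [[-6.7, -9.96, -4.032], [1, 0, 0], [0, 1, 0]].
A[0,0] = -6.7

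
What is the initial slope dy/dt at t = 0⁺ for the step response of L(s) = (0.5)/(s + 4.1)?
IVT: y'(0⁺) = lim_{s→∞} s²·Y(s) = lim_{s→∞} s·L(s).
deg(num) = 0, deg(den) = 1, relative degree = 1, so s·L(s) → (leading num)/(leading den) = 0.5/1 = 0.5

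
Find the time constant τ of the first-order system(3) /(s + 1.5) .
First-order system: τ = -1/pole. Pole = -1.5. τ = -1/(-1.5) = 0.6667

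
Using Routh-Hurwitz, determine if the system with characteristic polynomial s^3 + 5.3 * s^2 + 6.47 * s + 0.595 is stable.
Routh array:
s^3: [1, 6.47]; s^2: [5.3, 0.595]; s^1: [6.35774]; s^0: [0.595]
First column: [1, 5.3, 6.35774, 0.595]. Sign changes = 0.
Yes, stable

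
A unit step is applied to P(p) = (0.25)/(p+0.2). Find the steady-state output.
FVT: lim_{t→∞} y(t) = lim_{p→0} p*Y(p) where Y(p) = P(p)/p.
= lim_{p→0} P(p) = P(0) = num(0)/den(0) = 0.25/0.2 = 1.25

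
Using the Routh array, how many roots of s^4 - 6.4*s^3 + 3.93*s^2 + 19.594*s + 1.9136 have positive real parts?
Routh array:
s^4: [1, 3.93, 1.9136]; s^3: [-6.4, 19.594]; s^2: [6.99156, 1.9136]; s^1: [21.3457]; s^0: [1.9136]
First column: [1, -6.4, 6.99156, 21.3457, 1.9136]. Sign changes = RHP roots = 2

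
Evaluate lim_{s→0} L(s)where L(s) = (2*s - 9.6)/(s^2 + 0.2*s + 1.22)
DC gain = L(0) = num(0)/den(0) = -9.6/1.22 = -7.869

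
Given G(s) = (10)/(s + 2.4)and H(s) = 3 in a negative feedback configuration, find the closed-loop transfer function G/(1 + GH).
Closed-loop T = G/(1+GH).
Numerator: G_num * H_den = 10.
Denominator: G_den * H_den + G_num * H_num = (s + 2.4) + (30) = s + 32.4.
T(s) = (10)/(s + 32.4)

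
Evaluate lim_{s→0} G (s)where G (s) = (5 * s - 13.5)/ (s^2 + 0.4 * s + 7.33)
DC gain = G(0) = num(0)/den(0) = -13.5/7.33 = -1.842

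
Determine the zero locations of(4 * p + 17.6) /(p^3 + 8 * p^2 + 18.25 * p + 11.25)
Set numerator = 0: 4*p + 17.6 = 0 → Zeros: -4.4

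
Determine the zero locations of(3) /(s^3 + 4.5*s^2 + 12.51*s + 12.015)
Numerator is a nonzero constant (3) → Zeros: none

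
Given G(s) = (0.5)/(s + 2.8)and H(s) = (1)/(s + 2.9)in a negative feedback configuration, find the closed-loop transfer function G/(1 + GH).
Closed-loop T = G/(1+GH).
Numerator: G_num * H_den = 0.5*s + 1.45.
Denominator: G_den * H_den + G_num * H_num = (s^2 + 5.7*s + 8.12) + (0.5) = s^2 + 5.7*s + 8.62.
T(s) = (0.5*s + 1.45)/(s^2 + 5.7*s + 8.62)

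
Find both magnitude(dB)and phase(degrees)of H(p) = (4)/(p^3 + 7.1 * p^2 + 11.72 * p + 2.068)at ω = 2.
Substitute p = j*2: H(j2) = -0.113041 - 0.0662826j.
|H| = 20*log₁₀(sqrt(Re²+Im²)) = -17.65 dB.
∠H = atan2(Im, Re) = -149.61°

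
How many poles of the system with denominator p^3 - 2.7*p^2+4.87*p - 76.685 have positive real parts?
p^3 - 2.7*p^2 + 4.87*p - 76.685 = (p - 4.9)(p^2 + 2.2*p + 15.65). Poles: -1.1 + 3.8j, -1.1 - 3.8j, 4.9. RHP poles (Re>0): 1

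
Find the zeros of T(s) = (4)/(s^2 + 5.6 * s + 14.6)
Numerator is a nonzero constant (4) → Zeros: none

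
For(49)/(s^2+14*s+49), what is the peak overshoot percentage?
Standard form: ωn²/(s²+2ζωn·s+ωn²) → ωn = 7, ζ = 1.
ζ ≥ 1, so the response is non-oscillatory: peak overshoot = 0%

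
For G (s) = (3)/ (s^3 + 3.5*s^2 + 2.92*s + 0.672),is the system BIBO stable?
Denominator: s^3 + 3.5*s^2 + 2.92*s + 0.672 = (s + 2.4)(s + 0.7)(s + 0.4). Poles: -0.4, -0.7, -2.4. All Re(p)<0: Yes (stable)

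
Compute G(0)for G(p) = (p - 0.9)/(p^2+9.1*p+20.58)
DC gain = G(0) = num(0)/den(0) = -0.9/20.58 = -0.04373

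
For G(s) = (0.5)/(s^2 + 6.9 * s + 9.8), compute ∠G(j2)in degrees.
Substitute s = j*2: G(j2) = 0.0129418 - 0.0307926j.
∠G(j2) = atan2(Im, Re) = atan2(-0.0307926, 0.0129418) = -67.20°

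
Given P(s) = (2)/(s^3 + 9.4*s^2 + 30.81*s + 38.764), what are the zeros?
Numerator is a nonzero constant (2) → Zeros: none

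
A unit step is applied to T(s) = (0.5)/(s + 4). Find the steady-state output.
FVT: lim_{t→∞} y(t) = lim_{s→0} s*Y(s) where Y(s) = T(s)/s.
= lim_{s→0} T(s) = T(0) = num(0)/den(0) = 0.5/4 = 0.125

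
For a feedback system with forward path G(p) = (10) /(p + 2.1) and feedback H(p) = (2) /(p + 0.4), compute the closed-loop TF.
Closed-loop T = G/(1+GH).
Numerator: G_num * H_den = 10*p + 4.
Denominator: G_den * H_den + G_num * H_num = (p^2 + 2.5*p + 0.84) + (20) = p^2 + 2.5*p + 20.84.
T(p) = (10*p + 4)/(p^2 + 2.5*p + 20.84)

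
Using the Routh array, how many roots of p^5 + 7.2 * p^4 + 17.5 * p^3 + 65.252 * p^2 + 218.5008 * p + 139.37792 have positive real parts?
Routh array:
p^5: [1, 17.5, 218.5008]; p^4: [7.2, 65.252, 139.37792]; p^3: [8.43722, 199.143]; p^2: [-104.689, 139.37792]; p^1: [210.376]; p^0: [139.37792]
First column: [1, 7.2, 8.43722, -104.689, 210.376, 139.37792]. Sign changes = RHP roots = 2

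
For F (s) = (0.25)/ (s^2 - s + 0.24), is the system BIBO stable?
Denominator: s^2 - s + 0.24 = (s - 0.4)(s - 0.6). Poles: 0.4, 0.6. All Re(p)<0: No (unstable)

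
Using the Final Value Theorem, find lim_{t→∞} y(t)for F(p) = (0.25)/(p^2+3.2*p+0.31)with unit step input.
FVT: lim_{t→∞} y(t) = lim_{p→0} p*Y(p) where Y(p) = F(p)/p.
= lim_{p→0} F(p) = F(0) = num(0)/den(0) = 0.25/0.31 = 0.8065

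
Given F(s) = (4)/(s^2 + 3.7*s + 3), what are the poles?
Set denominator = 0: s^2 + 3.7*s + 3 = (s + 1.2)(s + 2.5) = 0 → Poles: -1.2, -2.5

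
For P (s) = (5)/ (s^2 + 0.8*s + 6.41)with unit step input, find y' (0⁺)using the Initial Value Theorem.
IVT: y'(0⁺) = lim_{s→∞} s²·Y(s) = lim_{s→∞} s·P(s).
deg(num) = 0, deg(den) = 2, relative degree = 2 ≥ 2, so s·P(s) → 0. Initial slope = 0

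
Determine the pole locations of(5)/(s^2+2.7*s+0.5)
Set denominator = 0: s^2 + 2.7*s + 0.5 = (s + 0.2)(s + 2.5) = 0 → Poles: -0.2, -2.5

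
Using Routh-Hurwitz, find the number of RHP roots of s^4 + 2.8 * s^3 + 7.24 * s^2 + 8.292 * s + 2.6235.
Routh array:
s^4: [1, 7.24, 2.6235]; s^3: [2.8, 8.292]; s^2: [4.27857, 2.6235]; s^1: [6.57512]; s^0: [2.6235]
First column: [1, 2.8, 4.27857, 6.57512, 2.6235]. Sign changes = RHP roots = 0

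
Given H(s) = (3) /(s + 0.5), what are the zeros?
Numerator is a nonzero constant (3) → Zeros: none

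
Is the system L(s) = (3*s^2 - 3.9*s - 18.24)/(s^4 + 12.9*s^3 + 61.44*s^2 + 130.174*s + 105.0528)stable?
Denominator: s^4 + 12.9*s^3 + 61.44*s^2 + 130.174*s + 105.0528 = (s + 3.1)(s + 4.8)(s^2 + 5*s + 7.06). Poles: -2.5 + 0.9j, -2.5 - 0.9j, -3.1, -4.8. All Re(p)<0: Yes (stable)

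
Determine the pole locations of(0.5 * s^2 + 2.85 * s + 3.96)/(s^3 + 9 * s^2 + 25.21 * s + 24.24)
Set denominator = 0: s^3 + 9*s^2 + 25.21*s + 24.24 = (s + 4.8)(s^2 + 4.2*s + 5.05) = 0 → Poles: -2.1 + 0.8j, -2.1 - 0.8j, -4.8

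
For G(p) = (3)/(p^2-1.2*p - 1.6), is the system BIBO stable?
Denominator: p^2 - 1.2*p - 1.6 = (p - 2)(p + 0.8). Poles: -0.8, 2. All Re(p)<0: No (unstable)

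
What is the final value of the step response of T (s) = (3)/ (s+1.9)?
FVT: lim_{t→∞} y(t) = lim_{s→0} s*Y(s) where Y(s) = T(s)/s.
= lim_{s→0} T(s) = T(0) = num(0)/den(0) = 3/1.9 = 1.579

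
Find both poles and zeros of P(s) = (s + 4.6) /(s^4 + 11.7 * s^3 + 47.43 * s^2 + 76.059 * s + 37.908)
Set denominator = 0: s^4 + 11.7*s^3 + 47.43*s^2 + 76.059*s + 37.908 = (s + 0.9)(s + 2.4)(s + 3.9)(s + 4.5) = 0 → Poles: -0.9, -2.4, -3.9, -4.5
Set numerator = 0: s + 4.6 = 0 → Zeros: -4.6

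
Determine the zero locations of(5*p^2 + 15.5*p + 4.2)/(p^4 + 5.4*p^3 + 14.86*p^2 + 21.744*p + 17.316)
Set numerator = 0: 5*p^2 + 15.5*p + 4.2 = 5*(p + 0.3)(p + 2.8) = 0 → Zeros: -0.3, -2.8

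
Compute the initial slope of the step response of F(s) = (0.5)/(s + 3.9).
IVT: y'(0⁺) = lim_{s→∞} s²·Y(s) = lim_{s→∞} s·F(s).
deg(num) = 0, deg(den) = 1, relative degree = 1, so s·F(s) → (leading num)/(leading den) = 0.5/1 = 0.5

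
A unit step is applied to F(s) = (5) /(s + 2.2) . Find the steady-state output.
FVT: lim_{t→∞} y(t) = lim_{s→0} s*Y(s) where Y(s) = F(s)/s.
= lim_{s→0} F(s) = F(0) = num(0)/den(0) = 5/2.2 = 2.273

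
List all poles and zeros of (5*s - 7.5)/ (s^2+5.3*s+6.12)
Set denominator = 0: s^2 + 5.3*s + 6.12 = (s + 1.7)(s + 3.6) = 0 → Poles: -1.7, -3.6
Set numerator = 0: 5*s - 7.5 = 0 → Zeros: 1.5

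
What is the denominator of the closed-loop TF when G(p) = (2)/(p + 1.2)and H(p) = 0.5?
Characteristic poly = G_den * H_den + G_num * H_num = (p + 1.2) + (1) = p + 2.2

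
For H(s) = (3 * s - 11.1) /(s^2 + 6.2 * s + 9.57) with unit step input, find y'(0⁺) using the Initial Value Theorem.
IVT: y'(0⁺) = lim_{s→∞} s²·Y(s) = lim_{s→∞} s·H(s).
deg(num) = 1, deg(den) = 2, relative degree = 1, so s·H(s) → (leading num)/(leading den) = 3/1 = 3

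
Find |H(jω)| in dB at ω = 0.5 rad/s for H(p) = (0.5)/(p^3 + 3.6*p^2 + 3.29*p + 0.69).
Substitute p = j*0.5: H(j0.5) = -0.0445955 - 0.322786j.
|H(j0.5)| = sqrt(Re² + Im²) = 0.3259.
20*log₁₀(0.3259) = -9.74 dB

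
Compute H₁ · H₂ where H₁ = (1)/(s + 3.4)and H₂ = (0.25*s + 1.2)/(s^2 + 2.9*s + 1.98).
Series: H = H₁ · H₂ = (n₁·n₂)/(d₁·d₂).
Num: n₁·n₂ = 0.25*s + 1.2. Den: d₁·d₂ = s^3 + 6.3*s^2 + 11.84*s + 6.732.
H(s) = (0.25*s + 1.2)/(s^3 + 6.3*s^2 + 11.84*s + 6.732)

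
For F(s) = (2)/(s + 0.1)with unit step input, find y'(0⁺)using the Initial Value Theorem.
IVT: y'(0⁺) = lim_{s→∞} s²·Y(s) = lim_{s→∞} s·F(s).
deg(num) = 0, deg(den) = 1, relative degree = 1, so s·F(s) → (leading num)/(leading den) = 2/1 = 2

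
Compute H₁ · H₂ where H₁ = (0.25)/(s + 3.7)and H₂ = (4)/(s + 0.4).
Series: H = H₁ · H₂ = (n₁·n₂)/(d₁·d₂).
Num: n₁·n₂ = 1. Den: d₁·d₂ = s^2 + 4.1*s + 1.48.
H(s) = (1)/(s^2 + 4.1*s + 1.48)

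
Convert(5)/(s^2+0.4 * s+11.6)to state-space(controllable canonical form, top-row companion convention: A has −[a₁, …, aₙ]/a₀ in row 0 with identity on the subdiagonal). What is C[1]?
Reachable canonical form: C = numerator coefficients (right-aligned, zero-padded to length n).
num = 5, C = [[0, 5]].
C[1] = 5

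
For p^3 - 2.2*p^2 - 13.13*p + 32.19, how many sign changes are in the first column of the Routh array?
Routh array:
p^3: [1, -13.13]; p^2: [-2.2, 32.19]; p^1: [1.50182]; p^0: [32.19]
First column: [1, -2.2, 1.50182, 32.19]. Sign changes = 2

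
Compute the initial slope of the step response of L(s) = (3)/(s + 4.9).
IVT: y'(0⁺) = lim_{s→∞} s²·Y(s) = lim_{s→∞} s·L(s).
deg(num) = 0, deg(den) = 1, relative degree = 1, so s·L(s) → (leading num)/(leading den) = 3/1 = 3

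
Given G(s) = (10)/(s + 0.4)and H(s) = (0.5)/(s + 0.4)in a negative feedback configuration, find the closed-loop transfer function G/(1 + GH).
Closed-loop T = G/(1+GH).
Numerator: G_num * H_den = 10*s + 4.
Denominator: G_den * H_den + G_num * H_num = (s^2 + 0.8*s + 0.16) + (5) = s^2 + 0.8*s + 5.16.
T(s) = (10*s + 4)/(s^2 + 0.8*s + 5.16)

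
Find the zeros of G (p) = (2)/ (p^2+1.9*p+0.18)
Numerator is a nonzero constant (2) → Zeros: none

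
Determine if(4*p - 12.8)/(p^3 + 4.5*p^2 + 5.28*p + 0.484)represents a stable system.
Denominator: p^3 + 4.5*p^2 + 5.28*p + 0.484 = (p + 2.2)(p + 0.1)(p + 2.2). Poles: -0.1, -2.2, -2.2. All Re(p)<0: Yes (stable)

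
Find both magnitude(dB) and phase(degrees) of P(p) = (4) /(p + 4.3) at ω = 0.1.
Substitute p = j*0.1: P(j0.1) = 0.92973 - 0.0216216j.
|P| = 20*log₁₀(sqrt(Re²+Im²)) = -0.63 dB.
∠P = atan2(Im, Re) = -1.33°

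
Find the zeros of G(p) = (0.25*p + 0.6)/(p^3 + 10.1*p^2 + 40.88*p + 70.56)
Set numerator = 0: 0.25*p + 0.6 = 0 → Zeros: -2.4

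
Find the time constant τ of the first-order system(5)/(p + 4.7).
First-order system: τ = -1/pole. Pole = -4.7. τ = -1/(-4.7) = 0.2128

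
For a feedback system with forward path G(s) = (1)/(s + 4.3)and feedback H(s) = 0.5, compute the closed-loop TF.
Closed-loop T = G/(1+GH).
Numerator: G_num * H_den = 1.
Denominator: G_den * H_den + G_num * H_num = (s + 4.3) + (0.5) = s + 4.8.
T(s) = (1)/(s + 4.8)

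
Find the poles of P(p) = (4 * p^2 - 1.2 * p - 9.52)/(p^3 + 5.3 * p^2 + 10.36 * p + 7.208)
Set denominator = 0: p^3 + 5.3*p^2 + 10.36*p + 7.208 = (p + 1.7)(p^2 + 3.6*p + 4.24) = 0 → Poles: -1.7, -1.8 + 1j, -1.8 - 1j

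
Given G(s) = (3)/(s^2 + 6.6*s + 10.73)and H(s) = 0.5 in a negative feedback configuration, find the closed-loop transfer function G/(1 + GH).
Closed-loop T = G/(1+GH).
Numerator: G_num * H_den = 3.
Denominator: G_den * H_den + G_num * H_num = (s^2 + 6.6*s + 10.73) + (1.5) = s^2 + 6.6*s + 12.23.
T(s) = (3)/(s^2 + 6.6*s + 12.23)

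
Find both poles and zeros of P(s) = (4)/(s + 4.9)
Set denominator = 0: s + 4.9 = 0 → Poles: -4.9
Numerator is a nonzero constant (4) → Zeros: none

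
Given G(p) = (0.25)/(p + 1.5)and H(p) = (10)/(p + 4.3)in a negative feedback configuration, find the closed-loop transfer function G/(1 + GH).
Closed-loop T = G/(1+GH).
Numerator: G_num * H_den = 0.25*p + 1.075.
Denominator: G_den * H_den + G_num * H_num = (p^2 + 5.8*p + 6.45) + (2.5) = p^2 + 5.8*p + 8.95.
T(p) = (0.25*p + 1.075)/(p^2 + 5.8*p + 8.95)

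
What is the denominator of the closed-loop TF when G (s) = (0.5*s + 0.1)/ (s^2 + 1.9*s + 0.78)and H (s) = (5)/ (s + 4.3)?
Characteristic poly = G_den * H_den + G_num * H_num = (s^3 + 6.2*s^2 + 8.95*s + 3.354) + (2.5*s + 0.5) = s^3 + 6.2*s^2 + 11.45*s + 3.854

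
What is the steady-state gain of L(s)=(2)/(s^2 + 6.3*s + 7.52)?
DC gain = L(0) = num(0)/den(0) = 2/7.52 = 0.266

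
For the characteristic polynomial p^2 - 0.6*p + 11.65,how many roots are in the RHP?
Poles: 0.3 + 3.4j, 0.3 - 3.4j. RHP poles (Re>0): 2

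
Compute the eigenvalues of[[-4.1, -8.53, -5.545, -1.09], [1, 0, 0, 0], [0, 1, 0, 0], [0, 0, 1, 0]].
Eigenvalues solve det(λI - A) = 0.
Characteristic polynomial: λ^4 + 4.1*λ^3 + 8.53*λ^2 + 5.545*λ + 1.09 = 0.
Factor: (λ + 0.4)(λ + 0.5)(λ^2 + 3.2*λ + 5.45) = 0.
Roots: -0.4, -0.5, -1.6 + 1.7j, -1.6 - 1.7j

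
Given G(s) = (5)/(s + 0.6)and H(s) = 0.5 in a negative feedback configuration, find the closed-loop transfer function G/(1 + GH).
Closed-loop T = G/(1+GH).
Numerator: G_num * H_den = 5.
Denominator: G_den * H_den + G_num * H_num = (s + 0.6) + (2.5) = s + 3.1.
T(s) = (5)/(s + 3.1)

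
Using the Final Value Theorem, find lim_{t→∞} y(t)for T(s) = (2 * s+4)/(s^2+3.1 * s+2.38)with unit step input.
FVT: lim_{t→∞} y(t) = lim_{s→0} s*Y(s) where Y(s) = T(s)/s.
= lim_{s→0} T(s) = T(0) = num(0)/den(0) = 4/2.38 = 1.681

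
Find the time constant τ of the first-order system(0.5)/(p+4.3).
First-order system: τ = -1/pole. Pole = -4.3. τ = -1/(-4.3) = 0.2326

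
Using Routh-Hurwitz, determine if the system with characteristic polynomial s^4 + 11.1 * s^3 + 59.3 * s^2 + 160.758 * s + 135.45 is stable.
Routh array:
s^4: [1, 59.3, 135.45]; s^3: [11.1, 160.758]; s^2: [44.8173, 135.45]; s^1: [127.211]; s^0: [135.45]
First column: [1, 11.1, 44.8173, 127.211, 135.45]. Sign changes = 0.
Yes, stable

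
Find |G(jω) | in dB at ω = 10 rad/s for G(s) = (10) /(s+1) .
Substitute s = j*10: G(j10) = 0.0990099 - 0.990099j.
|G(j10)| = sqrt(Re² + Im²) = 0.995.
20*log₁₀(0.995) = -0.04 dB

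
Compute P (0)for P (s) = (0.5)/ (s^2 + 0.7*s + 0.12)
DC gain = P(0) = num(0)/den(0) = 0.5/0.12 = 4.167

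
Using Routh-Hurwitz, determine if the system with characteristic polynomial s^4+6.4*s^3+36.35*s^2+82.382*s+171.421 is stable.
Routh array:
s^4: [1, 36.35, 171.421]; s^3: [6.4, 82.382]; s^2: [23.4778, 171.421]; s^1: [35.653]; s^0: [171.421]
First column: [1, 6.4, 23.4778, 35.653, 171.421]. Sign changes = 0.
Yes, stable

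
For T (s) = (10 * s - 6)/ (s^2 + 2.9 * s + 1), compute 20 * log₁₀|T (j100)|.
Substitute s = j*100: T(j100) = 0.0034977 - 0.0999086j.
|T(j100)| = sqrt(Re² + Im²) = 0.09997.
20*log₁₀(0.09997) = -20.00 dB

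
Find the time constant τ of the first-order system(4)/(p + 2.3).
First-order system: τ = -1/pole. Pole = -2.3. τ = -1/(-2.3) = 0.4348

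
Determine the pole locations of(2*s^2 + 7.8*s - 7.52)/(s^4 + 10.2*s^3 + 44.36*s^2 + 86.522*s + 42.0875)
Set denominator = 0: s^4 + 10.2*s^3 + 44.36*s^2 + 86.522*s + 42.0875 = (s + 3.7)(s + 0.7)(s^2 + 5.8*s + 16.25) = 0 → Poles: -0.7, -2.9 + 2.8j, -2.9 - 2.8j, -3.7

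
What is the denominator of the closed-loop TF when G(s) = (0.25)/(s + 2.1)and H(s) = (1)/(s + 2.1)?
Characteristic poly = G_den * H_den + G_num * H_num = (s^2 + 4.2*s + 4.41) + (0.25) = s^2 + 4.2*s + 4.66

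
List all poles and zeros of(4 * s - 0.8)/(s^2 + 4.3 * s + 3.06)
Set denominator = 0: s^2 + 4.3*s + 3.06 = (s + 3.4)(s + 0.9) = 0 → Poles: -0.9, -3.4
Set numerator = 0: 4*s - 0.8 = 0 → Zeros: 0.2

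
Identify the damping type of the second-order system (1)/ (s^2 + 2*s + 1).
Standard form: ωn²/(s²+2ζωn·s+ωn²) gives ωn=1, ζ=1.
Critically damped (ζ = 1)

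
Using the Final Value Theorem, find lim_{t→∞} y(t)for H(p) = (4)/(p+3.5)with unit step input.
FVT: lim_{t→∞} y(t) = lim_{p→0} p*Y(p) where Y(p) = H(p)/p.
= lim_{p→0} H(p) = H(0) = num(0)/den(0) = 4/3.5 = 1.143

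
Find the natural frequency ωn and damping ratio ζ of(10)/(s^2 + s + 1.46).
Underdamped: complex pole -0.5 + 1.1j. ωn = |pole| = 1.208, ζ = -Re(pole)/ωn = 0.4138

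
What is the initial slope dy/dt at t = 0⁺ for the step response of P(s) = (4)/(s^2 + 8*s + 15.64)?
IVT: y'(0⁺) = lim_{s→∞} s²·Y(s) = lim_{s→∞} s·P(s).
deg(num) = 0, deg(den) = 2, relative degree = 2 ≥ 2, so s·P(s) → 0. Initial slope = 0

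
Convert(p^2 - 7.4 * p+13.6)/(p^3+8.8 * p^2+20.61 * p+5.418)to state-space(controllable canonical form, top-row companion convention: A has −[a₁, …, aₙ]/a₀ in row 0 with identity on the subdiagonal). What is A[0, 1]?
Reachable canonical form for den = p^3 + 8.8*p^2 + 20.61*p + 5.418: top row of A = -[a₁,a₂,...,aₙ]/a₀, ones on the subdiagonal, zeros elsewhere.
A = [[-8.8, -20.61, -5.418], [1, 0, 0], [0, 1, 0]].
A[0,1] = -20.61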